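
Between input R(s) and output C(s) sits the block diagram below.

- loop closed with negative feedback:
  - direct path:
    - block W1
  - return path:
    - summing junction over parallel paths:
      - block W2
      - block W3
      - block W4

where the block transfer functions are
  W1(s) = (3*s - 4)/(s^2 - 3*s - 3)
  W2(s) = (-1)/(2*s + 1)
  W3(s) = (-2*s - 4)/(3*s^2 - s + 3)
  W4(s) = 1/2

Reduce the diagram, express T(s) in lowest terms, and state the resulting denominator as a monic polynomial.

(1) sum the parallel branches W2, W3, W4, giving (6*s^3 - 13*s^2 - 13*s - 11)/(12*s^3 + 2*s^2 + 10*s + 6)
(2) close the feedback loop around W1, (W2+W3+W4), giving (36*s^4 - 42*s^3 + 22*s^2 - 22*s - 24)/(12*s^5 - 16*s^4 - 95*s^3 - 17*s^2 - 29*s + 26)
No further cancellation is possible in the step-2 result, so that is T(s). Its denominator becomes monic after dividing by the leading coefficient 12.

Hence the answer: s^5 - 4*s^4/3 - 95*s^3/12 - 17*s^2/12 - 29*s/12 + 13/6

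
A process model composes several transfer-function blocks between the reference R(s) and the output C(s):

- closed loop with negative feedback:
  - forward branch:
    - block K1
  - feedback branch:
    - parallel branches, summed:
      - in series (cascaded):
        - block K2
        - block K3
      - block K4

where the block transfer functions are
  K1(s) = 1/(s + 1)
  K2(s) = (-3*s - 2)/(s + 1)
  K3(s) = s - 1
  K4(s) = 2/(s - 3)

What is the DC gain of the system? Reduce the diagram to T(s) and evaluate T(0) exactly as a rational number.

Step 1 - series reduction of K2, K3, giving (-3*s^2 + s + 2)/(s + 1)
Step 2 - reduce the parallel group (K2*K3), K4, giving (-3*s^3 + 10*s^2 + s - 4)/(s^2 - 2*s - 3)
Step 3 - feedback reduction of K1, ((K2*K3)+K4), giving (-s^2 + 2*s + 3)/(2*s^3 - 9*s^2 + 4*s + 7)
DC gain: substitute s = 0 into T(s) from step 3: T(0) = 3/7.

Hence the answer: 3/7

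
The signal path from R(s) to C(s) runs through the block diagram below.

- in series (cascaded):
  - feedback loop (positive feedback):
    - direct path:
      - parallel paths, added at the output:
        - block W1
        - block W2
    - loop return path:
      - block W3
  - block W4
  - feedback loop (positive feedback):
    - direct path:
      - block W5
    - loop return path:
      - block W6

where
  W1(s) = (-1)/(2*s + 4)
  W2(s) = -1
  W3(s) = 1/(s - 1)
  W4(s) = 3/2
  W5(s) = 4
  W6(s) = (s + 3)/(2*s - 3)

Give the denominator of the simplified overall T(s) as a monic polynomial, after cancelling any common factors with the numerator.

Answer: s^3 + 19*s^2/2 + 31*s/2 + 15/4

Working:
Step 1 - combine W1, W2 in parallel gives (-2*s - 5)/(2*s + 4)
Step 2 - collapse the loop ((W1+W2) forward, W3 return) gives (-2*s^2 - 3*s + 5)/(2*s^2 + 4*s + 1)
Step 3 - feedback reduction of W5, W6 gives (12 - 8*s)/(2*s + 15)
Step 4 - combine [(W1+W2)/(1-(W1+W2)*W3)], W4, [W5/(1-W5*W6)] in series gives (24*s^3 - 114*s + 90)/(4*s^3 + 38*s^2 + 62*s + 15)
The result of step 4 is T(s) in lowest terms. Its denominator has leading coefficient 4; dividing the denominator through by 4 makes it monic.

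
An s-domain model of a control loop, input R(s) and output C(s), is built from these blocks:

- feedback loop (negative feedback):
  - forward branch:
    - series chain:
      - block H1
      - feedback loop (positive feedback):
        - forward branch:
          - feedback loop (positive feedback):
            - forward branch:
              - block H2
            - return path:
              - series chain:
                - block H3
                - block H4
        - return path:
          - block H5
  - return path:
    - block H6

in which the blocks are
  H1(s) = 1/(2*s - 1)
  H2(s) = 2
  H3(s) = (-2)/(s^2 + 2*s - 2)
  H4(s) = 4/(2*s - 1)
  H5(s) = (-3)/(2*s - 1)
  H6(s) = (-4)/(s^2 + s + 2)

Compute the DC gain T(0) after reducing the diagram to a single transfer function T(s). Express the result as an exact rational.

[1] cascade H3, H4, giving (-8)/(2*s^3 + 3*s^2 - 6*s + 2)
[2] reduce the feedback loop with forward H2 and return (H3*H4), giving (4*s^3 + 6*s^2 - 12*s + 4)/(2*s^3 + 3*s^2 - 6*s + 18)
[3] collapse the loop ([H2/(1-H2*(H3*H4))] forward, H5 return), giving (4*s^3 + 6*s^2 - 12*s + 4)/(2*s^3 + 9*s^2 + 6*s + 6)
[4] reduce the series chain H1, [[H2/(1-H2*(H3*H4))]/(1-[H2/(1-H2*(H3*H4))]*H5)], giving (2*s^2 + 4*s - 4)/(2*s^3 + 9*s^2 + 6*s + 6)
[5] close the feedback loop around (H1*[[H2/(1-H2*(H3*H4))]/(1-[H2/(1-H2*(H3*H4))]*H5)]), H6, giving (2*s^4 + 6*s^3 + 4*s^2 + 4*s - 8)/(2*s^5 + 11*s^4 + 19*s^3 + 22*s^2 + 2*s + 28)
The step-5 result is T(s). Setting s = 0: T(0) = -8/28 = -2/7.

Final answer: -2/7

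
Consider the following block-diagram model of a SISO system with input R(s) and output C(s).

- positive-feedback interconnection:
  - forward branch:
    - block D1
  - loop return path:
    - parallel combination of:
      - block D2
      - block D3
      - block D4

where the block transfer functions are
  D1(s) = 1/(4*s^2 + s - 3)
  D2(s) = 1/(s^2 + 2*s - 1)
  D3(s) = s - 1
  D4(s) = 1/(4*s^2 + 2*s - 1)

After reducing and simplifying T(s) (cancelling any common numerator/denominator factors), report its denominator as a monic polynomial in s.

1. reduce the parallel group D2, D3, D4; result (4*s^5 + 6*s^4 - 11*s^3 + 2*s^2 + 9*s - 3)/(4*s^4 + 10*s^3 - s^2 - 4*s + 1)
2. apply the feedback formula to D1, (D2+D3+D4); result (4*s^4 + 10*s^3 - s^2 - 4*s + 1)/(16*s^6 + 40*s^5 - 12*s^4 - 36*s^3 + s^2 + 4*s)
Step 2 gives the fully reduced T(s), with no common factor left to cancel. The denominator's leading coefficient is 16, so divide each of its coefficients by 16 to get the monic form.

Answer: s^6 + 5*s^5/2 - 3*s^4/4 - 9*s^3/4 + s^2/16 + s/4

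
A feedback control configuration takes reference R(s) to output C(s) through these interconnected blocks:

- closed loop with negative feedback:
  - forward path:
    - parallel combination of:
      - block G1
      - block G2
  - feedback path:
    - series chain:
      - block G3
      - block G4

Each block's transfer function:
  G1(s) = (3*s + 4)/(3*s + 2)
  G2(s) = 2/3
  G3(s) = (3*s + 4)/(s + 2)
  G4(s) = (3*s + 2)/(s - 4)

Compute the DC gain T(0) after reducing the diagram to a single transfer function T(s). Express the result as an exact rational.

Answer: -8/5

Working:
Step 1: combine G1, G2 in parallel -> (15*s + 16)/(9*s + 6)
Step 2: cascade G3, G4 -> (9*s^2 + 18*s + 8)/(s^2 - 2*s - 8)
Step 3: close the feedback loop around (G1+G2), (G3*G4) -> (15*s^3 - 14*s^2 - 152*s - 128)/(144*s^3 + 402*s^2 + 324*s + 80)
Evaluating the step-3 result (the overall T(s)) at s = 0 gives T(0) = -128/80 = -8/5.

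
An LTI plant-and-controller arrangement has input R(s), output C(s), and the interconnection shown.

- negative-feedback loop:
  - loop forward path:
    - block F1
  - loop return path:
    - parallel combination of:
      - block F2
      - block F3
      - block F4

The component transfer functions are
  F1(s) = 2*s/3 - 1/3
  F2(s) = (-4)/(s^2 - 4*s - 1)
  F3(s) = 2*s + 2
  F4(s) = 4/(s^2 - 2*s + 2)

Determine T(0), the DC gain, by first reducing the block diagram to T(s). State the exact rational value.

1. add F2, F3, F4 (parallel); result (2*s^5 - 10*s^4 + 6*s^3 + 6*s^2 - 24*s - 16)/(s^4 - 6*s^3 + 9*s^2 - 6*s - 2)
2. close the feedback loop around F1, (F2+F3+F4); result (2*s^5 - 13*s^4 + 24*s^3 - 21*s^2 + 2*s + 2)/(4*s^6 - 22*s^5 + 25*s^4 - 12*s^3 - 27*s^2 - 26*s + 10)
DC gain: substitute s = 0 into T(s) from step 2: T(0) = 2/10 = 1/5.

Therefore the answer is 1/5.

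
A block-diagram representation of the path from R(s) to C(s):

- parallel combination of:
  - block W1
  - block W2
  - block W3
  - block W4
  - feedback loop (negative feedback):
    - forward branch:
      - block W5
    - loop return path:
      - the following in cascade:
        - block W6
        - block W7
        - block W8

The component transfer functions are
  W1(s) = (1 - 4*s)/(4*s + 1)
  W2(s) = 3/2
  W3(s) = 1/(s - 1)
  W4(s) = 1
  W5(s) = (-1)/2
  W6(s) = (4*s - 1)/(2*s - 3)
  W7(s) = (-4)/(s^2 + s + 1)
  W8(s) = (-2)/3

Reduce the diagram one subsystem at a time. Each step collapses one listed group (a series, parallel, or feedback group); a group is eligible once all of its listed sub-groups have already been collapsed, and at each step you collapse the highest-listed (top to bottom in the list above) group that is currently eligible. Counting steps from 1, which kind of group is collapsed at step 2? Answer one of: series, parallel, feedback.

Answer: feedback

Working:
Step 1 - multiply W6, W7, W8 (series)
Step 2 - reduce the feedback loop with forward W5 and return (W6*W7*W8)
Step 3 - parallel reduction of W1, W2, W3, W4, [W5/(1+W5*(W6*W7*W8))]
Step 2: feedback.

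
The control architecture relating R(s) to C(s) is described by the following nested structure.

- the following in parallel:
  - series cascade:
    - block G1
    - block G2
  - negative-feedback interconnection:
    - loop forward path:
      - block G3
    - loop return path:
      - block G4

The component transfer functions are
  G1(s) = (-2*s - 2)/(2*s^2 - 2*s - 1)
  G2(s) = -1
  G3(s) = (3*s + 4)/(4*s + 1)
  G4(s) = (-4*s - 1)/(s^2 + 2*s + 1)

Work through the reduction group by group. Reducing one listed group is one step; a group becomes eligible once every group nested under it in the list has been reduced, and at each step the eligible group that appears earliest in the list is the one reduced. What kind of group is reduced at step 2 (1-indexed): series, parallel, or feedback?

The answer is feedback.

Reasoning:
1. multiply G1, G2 (series)
2. reduce the feedback loop with forward G3 and return G4
3. add (G1*G2), [G3/(1+G3*G4)] (parallel)
Step 2 collapses a feedback group.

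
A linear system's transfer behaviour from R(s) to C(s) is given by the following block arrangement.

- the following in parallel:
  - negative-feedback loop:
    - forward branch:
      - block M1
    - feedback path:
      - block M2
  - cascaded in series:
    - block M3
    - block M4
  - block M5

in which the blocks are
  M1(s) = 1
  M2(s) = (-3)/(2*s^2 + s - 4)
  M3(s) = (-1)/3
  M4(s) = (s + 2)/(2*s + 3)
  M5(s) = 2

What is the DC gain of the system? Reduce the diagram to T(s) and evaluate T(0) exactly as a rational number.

(1) apply the feedback formula to M1, M2, giving (2*s^2 + s - 4)/(2*s^2 + s - 7)
(2) combine M3, M4 in series, giving (-s - 2)/(6*s + 9)
(3) reduce the parallel group [M1/(1+M1*M2)], (M3*M4), M5, giving (34*s^3 + 67*s^2 - 76*s - 148)/(12*s^3 + 24*s^2 - 33*s - 63)
That last expression is T(s); at s = 0 only the constant terms survive, so T(0) = -148/(-63) = 148/63.

Hence the answer: 148/63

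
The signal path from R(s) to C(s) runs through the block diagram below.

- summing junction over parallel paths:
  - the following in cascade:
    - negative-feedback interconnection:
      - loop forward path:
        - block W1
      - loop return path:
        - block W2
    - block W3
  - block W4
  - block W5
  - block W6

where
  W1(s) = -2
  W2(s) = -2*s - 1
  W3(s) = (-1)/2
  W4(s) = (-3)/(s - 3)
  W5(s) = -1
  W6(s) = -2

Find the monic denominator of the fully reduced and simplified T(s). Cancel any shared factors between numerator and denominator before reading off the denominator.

Step 1: collapse the loop (W1 forward, W2 return); result (-2)/(4*s + 3)
Step 2: cascade [W1/(1+W1*W2)], W3; result 1/(4*s + 3)
Step 3: combine ([W1/(1+W1*W2)]*W3), W4, W5, W6 in parallel; result (-12*s^2 + 16*s + 15)/(4*s^2 - 9*s - 9)
T(s) is the step-3 result (common factors already cancelled). Leading coefficient of the denominator: 4. Divide through by 4 for the monic polynomial.

Answer: s^2 - 9*s/4 - 9/4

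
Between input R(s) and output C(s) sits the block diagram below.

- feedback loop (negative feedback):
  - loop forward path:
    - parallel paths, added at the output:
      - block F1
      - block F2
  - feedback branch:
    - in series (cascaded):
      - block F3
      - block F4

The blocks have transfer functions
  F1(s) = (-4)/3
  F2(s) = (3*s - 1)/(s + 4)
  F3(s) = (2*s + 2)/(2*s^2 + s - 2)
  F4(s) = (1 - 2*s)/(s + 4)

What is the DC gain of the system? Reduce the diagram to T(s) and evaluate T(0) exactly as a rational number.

1. sum the parallel branches F1, F2, giving (5*s - 19)/(3*s + 12)
2. multiply F3, F4 (series), giving (-4*s^2 - 2*s + 2)/(2*s^3 + 9*s^2 + 2*s - 8)
3. close the feedback loop around (F1+F2), (F3*F4), giving (10*s^4 + 7*s^3 - 161*s^2 - 78*s + 152)/(6*s^4 + 31*s^3 + 180*s^2 + 48*s - 134)
DC gain: substitute s = 0 into T(s) from step 3: T(0) = 152/(-134) = -76/67.

Hence the answer: -76/67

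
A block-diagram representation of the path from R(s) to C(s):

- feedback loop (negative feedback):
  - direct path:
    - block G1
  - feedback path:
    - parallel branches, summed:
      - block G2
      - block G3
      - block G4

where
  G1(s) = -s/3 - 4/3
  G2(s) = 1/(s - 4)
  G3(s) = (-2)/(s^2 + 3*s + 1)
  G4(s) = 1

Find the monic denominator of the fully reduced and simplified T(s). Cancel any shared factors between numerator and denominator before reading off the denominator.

Step 1. add G2, G3, G4 (parallel), giving (s^3 - 10*s + 5)/(s^3 - s^2 - 11*s - 4)
Step 2. collapse the loop (G1 forward, (G2+G3+G4) return), giving (s^4 + 3*s^3 - 15*s^2 - 48*s - 16)/(s^4 + s^3 - 7*s^2 - 2*s + 32)
No further cancellation is possible in the step-2 result, so that is T(s). Its denominator is already monic.

Hence the answer: s^4 + s^3 - 7*s^2 - 2*s + 32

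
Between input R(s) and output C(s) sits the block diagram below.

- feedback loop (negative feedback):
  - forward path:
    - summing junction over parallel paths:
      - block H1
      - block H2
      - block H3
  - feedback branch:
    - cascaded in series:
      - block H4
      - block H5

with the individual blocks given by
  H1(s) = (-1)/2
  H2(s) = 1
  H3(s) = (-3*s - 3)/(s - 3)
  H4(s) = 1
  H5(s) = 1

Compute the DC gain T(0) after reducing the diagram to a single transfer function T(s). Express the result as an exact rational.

Answer: 3/5

Working:
(1) add H1, H2, H3 (parallel) gives (-5*s - 9)/(2*s - 6)
(2) combine H4, H5 in series gives 1
(3) apply the feedback formula to (H1+H2+H3), (H4*H5) gives (5*s + 9)/(3*s + 15)
The step-3 result is T(s). Setting s = 0: T(0) = 9/15 = 3/5.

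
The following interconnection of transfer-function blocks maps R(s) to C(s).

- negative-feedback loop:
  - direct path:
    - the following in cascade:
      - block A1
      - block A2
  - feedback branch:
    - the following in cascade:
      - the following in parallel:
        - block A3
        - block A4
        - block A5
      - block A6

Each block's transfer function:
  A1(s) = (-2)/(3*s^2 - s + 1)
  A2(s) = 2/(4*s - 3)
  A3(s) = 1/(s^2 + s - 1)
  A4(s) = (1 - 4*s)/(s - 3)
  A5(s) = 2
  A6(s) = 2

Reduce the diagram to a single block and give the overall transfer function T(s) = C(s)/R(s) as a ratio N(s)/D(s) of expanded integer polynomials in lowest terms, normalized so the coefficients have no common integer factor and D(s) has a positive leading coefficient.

Answer: (-4*s^3 + 8*s^2 + 16*s - 12)/(12*s^6 - 37*s^5 - 15*s^4 + 87*s^3 - 5*s^2 + 49*s - 25)

Working:
Step 1 - cascade A1, A2 -> (-4)/(12*s^3 - 13*s^2 + 7*s - 3)
Step 2 - add A3, A4, A5 (parallel) -> (-2*s^3 - 7*s^2 - 2*s + 2)/(s^3 - 2*s^2 - 4*s + 3)
Step 3 - multiply (A3+A4+A5), A6 (series) -> (-4*s^3 - 14*s^2 - 4*s + 4)/(s^3 - 2*s^2 - 4*s + 3)
Step 4 - feedback reduction of (A1*A2), ((A3+A4+A5)*A6) - this is the overall T(s), already in the required normalized form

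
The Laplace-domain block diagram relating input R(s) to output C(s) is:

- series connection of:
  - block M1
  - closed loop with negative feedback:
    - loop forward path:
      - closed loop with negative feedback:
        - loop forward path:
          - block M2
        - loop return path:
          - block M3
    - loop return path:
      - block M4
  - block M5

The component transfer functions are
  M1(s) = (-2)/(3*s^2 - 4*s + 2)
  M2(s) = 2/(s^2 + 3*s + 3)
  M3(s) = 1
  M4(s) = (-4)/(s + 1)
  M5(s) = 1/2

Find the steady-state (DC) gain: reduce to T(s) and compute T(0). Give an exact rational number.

Step 1. reduce the feedback loop with forward M2 and return M3, giving 2/(s^2 + 3*s + 5)
Step 2. apply the feedback formula to [M2/(1+M2*M3)], M4, giving (2*s + 2)/(s^3 + 4*s^2 + 8*s - 3)
Step 3. multiply M1, [[M2/(1+M2*M3)]/(1+[M2/(1+M2*M3)]*M4)], M5 (series), giving (-2*s - 2)/(3*s^5 + 8*s^4 + 10*s^3 - 33*s^2 + 28*s - 6)
That last expression is T(s); at s = 0 only the constant terms survive, so T(0) = -2/(-6) = 1/3.

Hence the answer: 1/3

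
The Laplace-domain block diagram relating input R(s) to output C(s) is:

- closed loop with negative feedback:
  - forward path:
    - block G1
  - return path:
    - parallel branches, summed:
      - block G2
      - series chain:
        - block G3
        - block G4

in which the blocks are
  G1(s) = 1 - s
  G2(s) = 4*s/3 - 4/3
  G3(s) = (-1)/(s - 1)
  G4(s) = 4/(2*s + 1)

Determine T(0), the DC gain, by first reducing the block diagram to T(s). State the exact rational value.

Reducing step by step:

Step 1: series reduction of G3, G4 gives (-4)/(2*s^2 - s - 1)
Step 2: sum the parallel branches G2, (G3*G4) gives (8*s^3 - 12*s^2 - 8)/(6*s^2 - 3*s - 3)
Step 3: feedback reduction of G1, (G2+(G3*G4)) gives (6*s^2 - 3*s - 3)/(8*s^3 - 12*s^2 - 6*s - 11)
Step 3 gives the overall T(s). Then T(0) = -3/(-11) = 3/11.

Answer: 3/11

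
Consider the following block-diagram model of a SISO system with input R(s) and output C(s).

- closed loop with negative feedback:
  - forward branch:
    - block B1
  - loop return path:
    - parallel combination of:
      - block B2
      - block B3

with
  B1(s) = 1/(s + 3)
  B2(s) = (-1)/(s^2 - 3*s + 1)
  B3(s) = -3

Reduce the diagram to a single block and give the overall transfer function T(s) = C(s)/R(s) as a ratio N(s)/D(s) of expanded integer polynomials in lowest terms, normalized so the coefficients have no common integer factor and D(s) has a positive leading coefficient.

Step 1: parallel reduction of B2, B3 = (-3*s^2 + 9*s - 4)/(s^2 - 3*s + 1)
Step 2: collapse the loop (B1 forward, (B2+B3) return) - this is the overall T(s), already in the required normalized form

Therefore the answer is (s^2 - 3*s + 1)/(s^3 - 3*s^2 + s - 1).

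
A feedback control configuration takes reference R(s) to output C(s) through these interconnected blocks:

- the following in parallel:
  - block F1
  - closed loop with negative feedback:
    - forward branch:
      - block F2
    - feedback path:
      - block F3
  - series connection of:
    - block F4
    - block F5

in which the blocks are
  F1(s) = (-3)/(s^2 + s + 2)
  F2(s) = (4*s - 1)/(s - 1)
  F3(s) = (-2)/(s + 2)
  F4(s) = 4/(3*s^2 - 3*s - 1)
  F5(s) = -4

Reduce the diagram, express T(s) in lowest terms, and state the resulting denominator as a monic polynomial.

Reducing step by step:

Step 1 - collapse the loop (F2 forward, F3 return) gives (4*s^2 + 7*s - 2)/(s^2 - 7*s)
Step 2 - multiply F4, F5 (series) gives (-16)/(3*s^2 - 3*s - 1)
Step 3 - parallel reduction of F1, [F2/(1+F2*F3)], (F4*F5) gives (12*s^6 + 21*s^5 - 23*s^4 + 154*s^3 - 41*s^2 + 203*s + 4)/(3*s^6 - 21*s^5 + 2*s^4 - 21*s^3 + 47*s^2 + 14*s)
The result of step 3 is T(s) in lowest terms. Its denominator has leading coefficient 3; dividing the denominator through by 3 makes it monic.

Answer: s^6 - 7*s^5 + 2*s^4/3 - 7*s^3 + 47*s^2/3 + 14*s/3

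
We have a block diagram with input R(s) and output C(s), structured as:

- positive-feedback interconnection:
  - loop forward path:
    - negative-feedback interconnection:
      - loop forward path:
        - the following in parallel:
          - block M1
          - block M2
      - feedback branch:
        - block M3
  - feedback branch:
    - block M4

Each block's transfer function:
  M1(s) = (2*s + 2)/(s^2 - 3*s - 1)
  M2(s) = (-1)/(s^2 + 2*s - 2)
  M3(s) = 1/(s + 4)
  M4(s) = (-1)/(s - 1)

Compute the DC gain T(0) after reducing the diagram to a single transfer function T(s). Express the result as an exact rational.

Answer: -12/17

Working:
(1) combine M1, M2 in parallel -> (2*s^3 + 5*s^2 + 3*s - 3)/(s^4 - s^3 - 9*s^2 + 4*s + 2)
(2) apply the feedback formula to (M1+M2), M3 -> (2*s^4 + 13*s^3 + 23*s^2 + 9*s - 12)/(s^5 + 3*s^4 - 11*s^3 - 27*s^2 + 21*s + 5)
(3) reduce the feedback loop with forward [(M1+M2)/(1+(M1+M2)*M3)] and return M4 -> (2*s^5 + 11*s^4 + 10*s^3 - 14*s^2 - 21*s + 12)/(s^6 + 2*s^5 - 12*s^4 - 3*s^3 + 71*s^2 - 7*s - 17)
DC gain: substitute s = 0 into T(s) from step 3: T(0) = 12/(-17) = -12/17.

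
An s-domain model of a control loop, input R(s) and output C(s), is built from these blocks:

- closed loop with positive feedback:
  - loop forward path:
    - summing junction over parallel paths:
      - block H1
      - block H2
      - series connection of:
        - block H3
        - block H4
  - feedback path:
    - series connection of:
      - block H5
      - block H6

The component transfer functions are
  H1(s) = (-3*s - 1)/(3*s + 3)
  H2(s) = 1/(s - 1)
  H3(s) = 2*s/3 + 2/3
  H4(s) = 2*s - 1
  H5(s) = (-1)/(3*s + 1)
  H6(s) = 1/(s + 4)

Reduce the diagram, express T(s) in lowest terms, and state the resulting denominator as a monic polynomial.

[1] series reduction of H3, H4 = 4*s^2/3 + 2*s/3 - 2/3
[2] parallel reduction of H1, H2, (H3*H4) = (4*s^4 + 2*s^3 - 9*s^2 + 3*s + 6)/(3*s^2 - 3)
[3] series reduction of H5, H6 = (-1)/(3*s^2 + 13*s + 4)
[4] reduce the feedback loop with forward (H1+H2+(H3*H4)) and return (H5*H6) = (12*s^6 + 58*s^5 + 15*s^4 - 100*s^3 + 21*s^2 + 90*s + 24)/(13*s^4 + 41*s^3 - 6*s^2 - 36*s - 6)
That last expression is T(s), already simplified. Scaling its denominator by 1/13 (the reciprocal of the leading coefficient) yields the monic denominator.

Answer: s^4 + 41*s^3/13 - 6*s^2/13 - 36*s/13 - 6/13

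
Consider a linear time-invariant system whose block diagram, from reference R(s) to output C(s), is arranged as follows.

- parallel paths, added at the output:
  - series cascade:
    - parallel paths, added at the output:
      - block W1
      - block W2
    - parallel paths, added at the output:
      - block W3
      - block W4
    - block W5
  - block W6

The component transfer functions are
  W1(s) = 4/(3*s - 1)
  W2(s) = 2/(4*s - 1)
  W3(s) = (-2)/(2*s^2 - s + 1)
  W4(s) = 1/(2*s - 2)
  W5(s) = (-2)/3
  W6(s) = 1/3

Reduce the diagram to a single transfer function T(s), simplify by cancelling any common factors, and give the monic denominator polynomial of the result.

[1] combine W1, W2 in parallel gives (22*s - 6)/(12*s^2 - 7*s + 1)
[2] sum the parallel branches W3, W4 gives (2*s^2 - 5*s + 5)/(4*s^3 - 6*s^2 + 4*s - 2)
[3] cascade (W1+W2), (W3+W4), W5 gives (-44*s^3 + 122*s^2 - 140*s + 30)/(72*s^5 - 150*s^4 + 141*s^3 - 87*s^2 + 27*s - 3)
[4] combine ((W1+W2)*(W3+W4)*W5), W6 in parallel gives (24*s^5 - 50*s^4 + 3*s^3 + 93*s^2 - 131*s + 29)/(72*s^5 - 150*s^4 + 141*s^3 - 87*s^2 + 27*s - 3)
No further cancellation is possible in the step-4 result, so that is T(s). Its denominator becomes monic after dividing by the leading coefficient 72.

Final answer: s^5 - 25*s^4/12 + 47*s^3/24 - 29*s^2/24 + 3*s/8 - 1/24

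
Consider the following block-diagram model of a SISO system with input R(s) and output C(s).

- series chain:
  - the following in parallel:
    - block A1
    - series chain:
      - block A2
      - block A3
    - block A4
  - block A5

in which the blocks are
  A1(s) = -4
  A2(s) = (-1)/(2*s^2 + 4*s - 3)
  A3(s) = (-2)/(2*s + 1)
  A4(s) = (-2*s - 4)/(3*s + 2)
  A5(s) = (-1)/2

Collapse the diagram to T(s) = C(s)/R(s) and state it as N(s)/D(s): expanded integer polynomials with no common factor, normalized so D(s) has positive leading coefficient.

Step 1. series reduction of A2, A3; result 2/(4*s^3 + 10*s^2 - 2*s - 3)
Step 2. add A1, (A2*A3), A4 (parallel); result (-56*s^4 - 188*s^3 - 92*s^2 + 72*s + 40)/(12*s^4 + 38*s^3 + 14*s^2 - 13*s - 6)
Step 3. series reduction of (A1+(A2*A3)+A4), A5; the result is T(s) itself (integer coefficients, no common factor, positive leading denominator coefficient)

Final answer: (28*s^4 + 94*s^3 + 46*s^2 - 36*s - 20)/(12*s^4 + 38*s^3 + 14*s^2 - 13*s - 6)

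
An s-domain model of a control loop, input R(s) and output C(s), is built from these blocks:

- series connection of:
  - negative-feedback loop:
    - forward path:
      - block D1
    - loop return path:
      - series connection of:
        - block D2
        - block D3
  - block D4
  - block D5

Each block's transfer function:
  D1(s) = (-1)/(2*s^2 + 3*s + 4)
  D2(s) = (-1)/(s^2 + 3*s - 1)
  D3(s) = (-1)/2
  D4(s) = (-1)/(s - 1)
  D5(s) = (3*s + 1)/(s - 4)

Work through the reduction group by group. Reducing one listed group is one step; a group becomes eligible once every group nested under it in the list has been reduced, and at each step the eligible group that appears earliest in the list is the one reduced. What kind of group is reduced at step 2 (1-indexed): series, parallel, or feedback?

[1] multiply D2, D3 (series)
[2] close the feedback loop around D1, (D2*D3)
[3] combine [D1/(1+D1*(D2*D3))], D4, D5 in series
Step 2 collapses a feedback group.

Final answer: feedback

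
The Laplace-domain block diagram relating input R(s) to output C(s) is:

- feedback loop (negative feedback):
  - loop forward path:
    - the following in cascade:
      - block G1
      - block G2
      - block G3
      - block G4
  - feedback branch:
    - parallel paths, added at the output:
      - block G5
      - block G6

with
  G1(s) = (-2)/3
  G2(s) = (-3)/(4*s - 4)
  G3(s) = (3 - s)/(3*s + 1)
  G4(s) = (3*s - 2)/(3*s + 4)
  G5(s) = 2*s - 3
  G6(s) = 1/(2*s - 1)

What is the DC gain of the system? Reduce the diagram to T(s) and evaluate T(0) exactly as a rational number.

Step 1: multiply G1, G2, G3, G4 (series): (-3*s^2 + 11*s - 6)/(18*s^3 + 12*s^2 - 22*s - 8)
Step 2: sum the parallel branches G5, G6: (4*s^2 - 8*s + 4)/(2*s - 1)
Step 3: feedback reduction of (G1*G2*G3*G4), (G5+G6): (-6*s^3 + 25*s^2 - 23*s + 6)/(24*s^4 + 74*s^3 - 180*s^2 + 98*s - 16)
Evaluating the step-3 result (the overall T(s)) at s = 0 gives T(0) = 6/(-16) = -3/8.

Answer: -3/8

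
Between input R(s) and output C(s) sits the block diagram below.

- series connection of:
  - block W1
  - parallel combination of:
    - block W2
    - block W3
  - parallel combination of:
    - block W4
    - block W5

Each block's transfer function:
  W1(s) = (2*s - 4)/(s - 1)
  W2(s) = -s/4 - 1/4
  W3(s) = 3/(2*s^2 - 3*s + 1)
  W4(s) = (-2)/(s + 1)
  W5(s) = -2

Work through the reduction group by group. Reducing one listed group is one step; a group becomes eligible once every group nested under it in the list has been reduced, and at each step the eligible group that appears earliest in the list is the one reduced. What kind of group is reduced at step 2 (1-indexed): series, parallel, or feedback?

Reducing step by step:

1. combine W2, W3 in parallel
2. reduce the parallel group W4, W5
3. cascade W1, (W2+W3), (W4+W5)
At step 2 the group reduced is parallel.

Answer: parallel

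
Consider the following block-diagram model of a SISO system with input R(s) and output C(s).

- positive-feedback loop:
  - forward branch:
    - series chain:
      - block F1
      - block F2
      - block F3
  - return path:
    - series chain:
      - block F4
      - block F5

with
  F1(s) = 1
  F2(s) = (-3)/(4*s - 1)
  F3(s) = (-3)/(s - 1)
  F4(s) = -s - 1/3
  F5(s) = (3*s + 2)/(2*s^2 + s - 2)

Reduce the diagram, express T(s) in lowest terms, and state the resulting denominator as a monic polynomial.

[1] reduce the series chain F1, F2, F3 gives 9/(4*s^2 - 5*s + 1)
[2] combine F4, F5 in series gives (-9*s^2 - 9*s - 2)/(6*s^2 + 3*s - 6)
[3] close the feedback loop around (F1*F2*F3), (F4*F5) gives (18*s^2 + 9*s - 18)/(8*s^4 - 6*s^3 + 16*s^2 + 38*s + 4)
Step 3 gives the fully reduced T(s), with no common factor left to cancel. The denominator's leading coefficient is 8, so divide each of its coefficients by 8 to get the monic form.

Final answer: s^4 - 3*s^3/4 + 2*s^2 + 19*s/4 + 1/2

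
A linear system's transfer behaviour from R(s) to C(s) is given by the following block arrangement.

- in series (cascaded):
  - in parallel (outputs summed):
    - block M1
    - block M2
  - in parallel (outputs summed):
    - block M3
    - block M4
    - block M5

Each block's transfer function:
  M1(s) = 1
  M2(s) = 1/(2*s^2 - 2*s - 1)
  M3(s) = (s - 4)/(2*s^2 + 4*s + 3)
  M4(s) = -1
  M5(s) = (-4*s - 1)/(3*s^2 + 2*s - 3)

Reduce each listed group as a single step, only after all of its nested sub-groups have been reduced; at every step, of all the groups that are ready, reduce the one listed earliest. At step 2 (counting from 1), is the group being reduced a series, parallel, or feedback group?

1. combine M1, M2 in parallel
2. add M3, M4, M5 (parallel)
3. reduce the series chain (M1+M2), (M3+M4+M5)
Step 2 collapses a parallel group.

Hence the answer: parallel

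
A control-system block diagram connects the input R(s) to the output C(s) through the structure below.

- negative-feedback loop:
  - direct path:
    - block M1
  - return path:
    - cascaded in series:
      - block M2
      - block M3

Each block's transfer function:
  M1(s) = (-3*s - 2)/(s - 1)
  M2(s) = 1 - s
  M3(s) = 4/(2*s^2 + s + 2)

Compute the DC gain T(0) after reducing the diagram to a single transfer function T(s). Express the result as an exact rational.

Answer: 2/5

Working:
Step 1 - combine M2, M3 in series -> (4 - 4*s)/(2*s^2 + s + 2)
Step 2 - apply the feedback formula to M1, (M2*M3) -> (-6*s^3 - 7*s^2 - 8*s - 4)/(2*s^3 + 11*s^2 - 3*s - 10)
The step-2 result is T(s). Setting s = 0: T(0) = -4/(-10) = 2/5.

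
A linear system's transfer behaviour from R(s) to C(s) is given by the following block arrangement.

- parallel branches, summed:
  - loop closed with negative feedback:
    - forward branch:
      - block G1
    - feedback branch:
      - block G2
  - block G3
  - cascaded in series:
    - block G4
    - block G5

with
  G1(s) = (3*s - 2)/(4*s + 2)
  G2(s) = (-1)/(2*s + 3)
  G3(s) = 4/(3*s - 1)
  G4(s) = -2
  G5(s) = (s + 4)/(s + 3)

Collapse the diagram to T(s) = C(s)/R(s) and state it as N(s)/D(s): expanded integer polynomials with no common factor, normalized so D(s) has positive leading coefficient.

(1) apply the feedback formula to G1, G2; result (6*s^2 + 5*s - 6)/(8*s^2 + 13*s + 8)
(2) combine G4, G5 in series; result (-2*s - 8)/(s + 3)
(3) combine [G1/(1+G1*G2)], G3, (G4*G5) in parallel, giving the overall T(s)

Hence the answer: (-30*s^4 - 159*s^3 - 118*s^2 + 53*s + 178)/(24*s^4 + 103*s^3 + 104*s^2 + 25*s - 24)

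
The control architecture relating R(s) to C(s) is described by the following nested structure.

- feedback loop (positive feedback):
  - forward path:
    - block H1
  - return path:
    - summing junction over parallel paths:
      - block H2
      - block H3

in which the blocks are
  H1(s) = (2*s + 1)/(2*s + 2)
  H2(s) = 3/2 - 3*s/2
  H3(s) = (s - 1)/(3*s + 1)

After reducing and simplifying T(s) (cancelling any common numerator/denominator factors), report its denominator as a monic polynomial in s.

1. reduce the parallel group H2, H3 gives (-9*s^2 + 8*s + 1)/(6*s + 2)
2. reduce the feedback loop with forward H1 and return (H2+H3) gives (12*s^2 + 10*s + 2)/(18*s^3 + 5*s^2 + 6*s + 3)
T(s) is the step-2 result (common factors already cancelled). Leading coefficient of the denominator: 18. Divide through by 18 for the monic polynomial.

Answer: s^3 + 5*s^2/18 + s/3 + 1/6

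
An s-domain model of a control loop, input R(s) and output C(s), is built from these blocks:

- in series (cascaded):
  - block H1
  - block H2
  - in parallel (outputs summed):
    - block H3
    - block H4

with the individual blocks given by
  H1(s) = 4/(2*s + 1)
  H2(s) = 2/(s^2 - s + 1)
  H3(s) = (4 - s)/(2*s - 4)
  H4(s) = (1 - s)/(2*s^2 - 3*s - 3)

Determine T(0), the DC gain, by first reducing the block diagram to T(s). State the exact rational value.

Answer: -32/3

Working:
Step 1. add H3, H4 (parallel); result (-2*s^3 + 9*s^2 - 3*s - 16)/(4*s^3 - 14*s^2 + 6*s + 12)
Step 2. cascade H1, H2, (H3+H4); result (-8*s^3 + 36*s^2 - 12*s - 64)/(4*s^6 - 16*s^5 + 15*s^4 + 4*s^3 - 10*s^2 + 9*s + 6)
The step-2 result is T(s). Setting s = 0: T(0) = -64/6 = -32/3.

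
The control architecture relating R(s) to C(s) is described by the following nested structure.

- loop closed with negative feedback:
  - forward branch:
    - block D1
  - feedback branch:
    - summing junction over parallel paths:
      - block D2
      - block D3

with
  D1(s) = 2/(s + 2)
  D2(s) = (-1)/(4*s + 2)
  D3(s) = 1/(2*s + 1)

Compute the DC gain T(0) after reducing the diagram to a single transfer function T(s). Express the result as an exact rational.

First reduce the diagram to T(s).

Step 1. sum the parallel branches D2, D3 = 1/(4*s + 2)
Step 2. collapse the loop (D1 forward, (D2+D3) return) = (4*s + 2)/(2*s^2 + 5*s + 3)
DC gain: substitute s = 0 into T(s) from step 2: T(0) = 2/3.

Answer: 2/3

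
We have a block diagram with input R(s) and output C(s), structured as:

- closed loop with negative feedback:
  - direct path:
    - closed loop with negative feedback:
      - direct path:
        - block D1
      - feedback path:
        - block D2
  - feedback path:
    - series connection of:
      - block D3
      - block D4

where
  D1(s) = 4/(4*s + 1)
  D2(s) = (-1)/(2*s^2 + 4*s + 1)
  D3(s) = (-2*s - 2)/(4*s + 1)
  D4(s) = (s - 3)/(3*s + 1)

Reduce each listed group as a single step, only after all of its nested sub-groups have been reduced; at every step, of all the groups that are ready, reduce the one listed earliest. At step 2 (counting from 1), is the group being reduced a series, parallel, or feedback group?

Step 1: apply the feedback formula to D1, D2
Step 2: reduce the series chain D3, D4
Step 3: apply the feedback formula to [D1/(1+D1*D2)], (D3*D4)
Step 2: series.

Final answer: series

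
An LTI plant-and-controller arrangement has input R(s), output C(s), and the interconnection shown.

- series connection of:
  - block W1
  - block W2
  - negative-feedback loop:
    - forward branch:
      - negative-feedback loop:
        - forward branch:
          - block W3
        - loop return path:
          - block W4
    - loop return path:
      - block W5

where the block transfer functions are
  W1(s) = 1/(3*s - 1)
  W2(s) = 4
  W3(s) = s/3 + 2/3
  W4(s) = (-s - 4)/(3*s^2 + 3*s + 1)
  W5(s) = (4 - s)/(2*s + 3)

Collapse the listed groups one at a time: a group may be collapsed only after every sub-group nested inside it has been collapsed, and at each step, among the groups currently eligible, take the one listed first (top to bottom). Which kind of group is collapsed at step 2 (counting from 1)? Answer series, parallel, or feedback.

1. reduce the feedback loop with forward W3 and return W4
2. close the feedback loop around [W3/(1+W3*W4)], W5
3. cascade W1, W2, [[W3/(1+W3*W4)]/(1+[W3/(1+W3*W4)]*W5)]
Step 2: feedback.

Final answer: feedback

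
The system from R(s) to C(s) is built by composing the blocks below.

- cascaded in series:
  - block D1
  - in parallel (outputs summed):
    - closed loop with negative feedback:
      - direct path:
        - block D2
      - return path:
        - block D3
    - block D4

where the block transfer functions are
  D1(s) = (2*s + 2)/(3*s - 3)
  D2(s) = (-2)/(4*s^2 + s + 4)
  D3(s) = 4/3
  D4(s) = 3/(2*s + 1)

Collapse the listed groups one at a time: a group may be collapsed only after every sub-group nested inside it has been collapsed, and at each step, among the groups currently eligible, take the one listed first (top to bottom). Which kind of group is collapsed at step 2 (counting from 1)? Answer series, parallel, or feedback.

The answer is parallel.

Reasoning:
[1] feedback reduction of D2, D3
[2] sum the parallel branches [D2/(1+D2*D3)], D4
[3] series reduction of D1, ([D2/(1+D2*D3)]+D4)
Step 2: parallel.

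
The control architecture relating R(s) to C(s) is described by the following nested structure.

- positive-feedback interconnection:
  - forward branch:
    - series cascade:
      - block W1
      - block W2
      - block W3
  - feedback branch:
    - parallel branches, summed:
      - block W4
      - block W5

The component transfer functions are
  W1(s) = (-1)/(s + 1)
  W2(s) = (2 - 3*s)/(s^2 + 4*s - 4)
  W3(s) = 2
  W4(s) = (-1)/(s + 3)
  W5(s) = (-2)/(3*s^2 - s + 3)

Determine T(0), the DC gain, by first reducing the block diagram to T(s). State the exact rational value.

[1] series reduction of W1, W2, W3 -> (6*s - 4)/(s^3 + 5*s^2 - 4)
[2] sum the parallel branches W4, W5 -> (-3*s^2 - s - 9)/(3*s^3 + 8*s^2 + 9)
[3] collapse the loop ((W1*W2*W3) forward, (W4+W5) return) -> (18*s^4 + 36*s^3 - 32*s^2 + 54*s - 36)/(3*s^6 + 23*s^5 + 40*s^4 + 15*s^3 + 7*s^2 + 50*s - 72)
DC gain: substitute s = 0 into T(s) from step 3: T(0) = -36/(-72) = 1/2.

Hence the answer: 1/2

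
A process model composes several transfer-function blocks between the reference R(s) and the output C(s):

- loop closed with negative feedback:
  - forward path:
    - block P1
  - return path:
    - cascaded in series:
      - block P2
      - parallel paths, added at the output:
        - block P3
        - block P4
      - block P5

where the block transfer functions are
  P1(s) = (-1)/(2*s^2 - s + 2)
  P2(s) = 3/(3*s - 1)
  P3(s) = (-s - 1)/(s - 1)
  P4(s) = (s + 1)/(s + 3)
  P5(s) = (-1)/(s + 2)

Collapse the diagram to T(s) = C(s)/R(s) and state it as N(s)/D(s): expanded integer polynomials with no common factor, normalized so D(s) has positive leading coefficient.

1. reduce the parallel group P3, P4 gives (-4*s - 4)/(s^2 + 2*s - 3)
2. series reduction of P2, (P3+P4), P5 gives (12*s + 12)/(3*s^4 + 11*s^3 - s^2 - 19*s + 6)
3. feedback reduction of P1, (P2*(P3+P4)*P5), which is the overall transfer function T(s) = C(s)/R(s) in lowest terms

Answer: (-3*s^4 - 11*s^3 + s^2 + 19*s - 6)/(6*s^6 + 19*s^5 - 7*s^4 - 15*s^3 + 29*s^2 - 56*s)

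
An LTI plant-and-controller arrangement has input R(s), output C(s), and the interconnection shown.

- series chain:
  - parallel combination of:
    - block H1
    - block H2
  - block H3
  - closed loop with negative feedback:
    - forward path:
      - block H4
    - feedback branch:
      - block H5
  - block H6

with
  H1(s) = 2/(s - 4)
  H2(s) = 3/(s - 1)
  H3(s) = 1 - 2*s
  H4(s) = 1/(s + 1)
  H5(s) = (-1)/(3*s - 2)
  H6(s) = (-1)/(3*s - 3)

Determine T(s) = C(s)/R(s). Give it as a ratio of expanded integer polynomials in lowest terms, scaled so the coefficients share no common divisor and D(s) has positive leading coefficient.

Reducing step by step:

Step 1. parallel reduction of H1, H2: (5*s - 14)/(s^2 - 5*s + 4)
Step 2. close the feedback loop around H4, H5: (3*s - 2)/(3*s^2 + s - 3)
Step 3. series reduction of (H1+H2), H3, [H4/(1+H4*H5)], H6 - this is the overall T(s), already in the required normalized form

Answer: (30*s^3 - 119*s^2 + 108*s - 28)/(9*s^5 - 51*s^4 + 54*s^3 + 45*s^2 - 93*s + 36)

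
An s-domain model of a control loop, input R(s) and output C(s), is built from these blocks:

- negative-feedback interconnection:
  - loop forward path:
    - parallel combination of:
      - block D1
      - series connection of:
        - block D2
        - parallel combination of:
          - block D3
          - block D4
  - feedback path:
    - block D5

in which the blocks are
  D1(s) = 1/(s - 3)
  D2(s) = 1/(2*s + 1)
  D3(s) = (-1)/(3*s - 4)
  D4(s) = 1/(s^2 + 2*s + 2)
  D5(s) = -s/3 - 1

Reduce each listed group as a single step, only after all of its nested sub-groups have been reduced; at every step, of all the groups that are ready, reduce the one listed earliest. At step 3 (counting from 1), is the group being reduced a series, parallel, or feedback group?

[1] sum the parallel branches D3, D4
[2] series reduction of D2, (D3+D4)
[3] parallel reduction of D1, (D2*(D3+D4))
[4] apply the feedback formula to (D1+(D2*(D3+D4))), D5
The group at step 3 is a parallel group.

Answer: parallel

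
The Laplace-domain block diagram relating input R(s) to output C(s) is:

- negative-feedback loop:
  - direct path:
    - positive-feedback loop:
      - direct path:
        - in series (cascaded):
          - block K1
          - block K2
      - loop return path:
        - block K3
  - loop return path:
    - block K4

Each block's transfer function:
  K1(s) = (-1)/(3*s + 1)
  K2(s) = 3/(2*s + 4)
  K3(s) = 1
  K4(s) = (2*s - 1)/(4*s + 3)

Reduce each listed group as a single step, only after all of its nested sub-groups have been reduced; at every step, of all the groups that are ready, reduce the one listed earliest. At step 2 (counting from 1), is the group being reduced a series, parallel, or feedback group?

1. cascade K1, K2
2. feedback reduction of (K1*K2), K3
3. apply the feedback formula to [(K1*K2)/(1-(K1*K2)*K3)], K4
So the answer for step 2 is feedback.

Final answer: feedback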